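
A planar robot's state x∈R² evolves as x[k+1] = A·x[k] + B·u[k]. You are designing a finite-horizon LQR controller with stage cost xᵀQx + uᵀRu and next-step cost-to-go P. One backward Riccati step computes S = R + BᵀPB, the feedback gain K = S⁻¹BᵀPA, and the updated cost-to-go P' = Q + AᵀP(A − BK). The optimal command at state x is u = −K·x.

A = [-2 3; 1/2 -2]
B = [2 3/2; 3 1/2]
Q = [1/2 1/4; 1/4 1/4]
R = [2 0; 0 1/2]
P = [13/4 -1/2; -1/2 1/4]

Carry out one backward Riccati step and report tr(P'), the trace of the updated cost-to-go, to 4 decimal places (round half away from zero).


6.1002

BᵀP = [5.0000 -0.2500; 4.6250 -0.6250]
S = R + BᵀPB = [2 0; 0 1/2] + [9.2500 7.3750; 7.3750 6.6250] = [11.2500 7.3750; 7.3750 7.1250]
BᵀPA = [-10.1250 15.5000; -9.5625 15.1250]
K = S⁻¹·BᵀPA = [-0.0628 -0.0431; -1.2771 2.1674]
A−BK = [0.0412 -0.1649; 1.3269 -2.9545]
AᵀP(A−BK) = [1.2144 -2.2104; -2.2104 4.1358]
P' = Q + AᵀP(A−BK) = [1.7144 -1.9604; -1.9604 4.3858]
tr(P') = 6.1002


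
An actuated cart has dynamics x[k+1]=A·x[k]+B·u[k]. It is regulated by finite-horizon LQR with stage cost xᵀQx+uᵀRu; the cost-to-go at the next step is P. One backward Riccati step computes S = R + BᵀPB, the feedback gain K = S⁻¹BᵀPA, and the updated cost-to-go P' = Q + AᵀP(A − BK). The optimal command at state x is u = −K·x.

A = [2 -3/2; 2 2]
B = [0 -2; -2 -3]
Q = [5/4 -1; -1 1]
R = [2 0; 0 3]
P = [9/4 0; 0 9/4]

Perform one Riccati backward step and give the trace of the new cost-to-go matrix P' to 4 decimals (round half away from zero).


10.0418

BᵀP = [0.0000 -4.5000; -4.5000 -6.7500]
S = R + BᵀPB = [2 0; 0 3] + [9.0000 13.5000; 13.5000 29.2500] = [11.0000 13.5000; 13.5000 32.2500]
BᵀPA = [-9.0000 -9.0000; -22.5000 -6.7500]
K = S⁻¹·BᵀPA = [0.0783 -1.1543; -0.7304 0.2739]
A−BK = [0.5391 -0.9522; -0.0348 0.5130]
AᵀP(A−BK) = [2.2696 -1.9761; -1.9761 5.5223]
P' = Q + AᵀP(A−BK) = [3.5196 -2.9761; -2.9761 6.5223]
tr(P') = 10.0418


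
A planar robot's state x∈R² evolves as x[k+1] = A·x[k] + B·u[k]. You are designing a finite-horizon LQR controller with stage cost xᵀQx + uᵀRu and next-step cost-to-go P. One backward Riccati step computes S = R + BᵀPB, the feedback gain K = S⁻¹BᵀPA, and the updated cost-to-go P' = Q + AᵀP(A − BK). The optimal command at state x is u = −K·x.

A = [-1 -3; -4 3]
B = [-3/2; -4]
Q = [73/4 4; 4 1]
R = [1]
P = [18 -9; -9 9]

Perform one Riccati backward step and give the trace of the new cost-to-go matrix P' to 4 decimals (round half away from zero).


BᵀP = [9.0000 -22.5000]
S = R + BᵀPB = [1] + [76.5000] = [77.5000]
BᵀPA = [81.0000 -94.5000]
K = S⁻¹·BᵀPA = [1.0452 -1.2194]
A−BK = [0.5677 -4.8290; 0.1806 -1.8774]
AᵀP(A−BK) = [5.3419 -36.2323; -36.2323 289.7710]
P' = Q + AᵀP(A−BK) = [23.5919 -32.2323; -32.2323 290.7710]
tr(P') = 314.3629

314.3629


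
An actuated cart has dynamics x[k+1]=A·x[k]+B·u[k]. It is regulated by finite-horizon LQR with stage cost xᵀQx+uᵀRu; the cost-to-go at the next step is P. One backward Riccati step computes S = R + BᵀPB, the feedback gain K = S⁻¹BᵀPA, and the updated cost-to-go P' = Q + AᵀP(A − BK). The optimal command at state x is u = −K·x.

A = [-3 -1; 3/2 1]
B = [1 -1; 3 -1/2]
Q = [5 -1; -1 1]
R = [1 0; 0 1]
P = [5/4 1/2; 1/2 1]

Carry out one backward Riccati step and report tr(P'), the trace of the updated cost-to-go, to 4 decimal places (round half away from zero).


12.5667

BᵀP = [2.7500 3.5000; -1.5000 -1.0000]
S = R + BᵀPB = [1 0; 0 1] + [13.2500 -4.5000; -4.5000 2.0000] = [14.2500 -4.5000; -4.5000 3.0000]
BᵀPA = [-3.0000 0.7500; 3.0000 0.5000]
K = S⁻¹·BᵀPA = [0.2000 0.2000; 1.3000 0.4667]
A−BK = [-1.9000 -0.7333; 1.5500 0.6333]
AᵀP(A−BK) = [5.7000 2.2000; 2.2000 0.8667]
P' = Q + AᵀP(A−BK) = [10.7000 1.2000; 1.2000 1.8667]
tr(P') = 12.5667


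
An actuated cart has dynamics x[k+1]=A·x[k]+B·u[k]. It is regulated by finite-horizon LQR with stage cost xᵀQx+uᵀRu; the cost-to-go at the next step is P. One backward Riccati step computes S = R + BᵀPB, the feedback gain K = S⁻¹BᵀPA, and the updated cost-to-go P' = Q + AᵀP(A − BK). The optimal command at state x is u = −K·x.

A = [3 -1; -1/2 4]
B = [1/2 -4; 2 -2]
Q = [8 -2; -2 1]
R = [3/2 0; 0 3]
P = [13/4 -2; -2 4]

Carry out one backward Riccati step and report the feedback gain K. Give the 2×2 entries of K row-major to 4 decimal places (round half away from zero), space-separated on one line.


-0.9962 2.2774 -0.8072 0.4936

BᵀP = [-2.3750 7.0000; -9.0000 0.0000]
S = R + BᵀPB = [3/2 0; 0 3] + [12.8125 -4.5000; -4.5000 36.0000] = [14.3125 -4.5000; -4.5000 39.0000]
BᵀPA = [-10.6250 30.3750; -27.0000 9.0000]
K = S⁻¹·BᵀPA = [-0.9962 2.2774; -0.8072 0.4936]
A−BK = [0.2691 -0.1645; -0.1222 0.4322]
AᵀP(A−BK) = [3.8700 -5.2262; -5.2262 9.6305]
P' = Q + AᵀP(A−BK) = [11.8700 -7.2262; -7.2262 10.6305]
tr(P') = 22.5005


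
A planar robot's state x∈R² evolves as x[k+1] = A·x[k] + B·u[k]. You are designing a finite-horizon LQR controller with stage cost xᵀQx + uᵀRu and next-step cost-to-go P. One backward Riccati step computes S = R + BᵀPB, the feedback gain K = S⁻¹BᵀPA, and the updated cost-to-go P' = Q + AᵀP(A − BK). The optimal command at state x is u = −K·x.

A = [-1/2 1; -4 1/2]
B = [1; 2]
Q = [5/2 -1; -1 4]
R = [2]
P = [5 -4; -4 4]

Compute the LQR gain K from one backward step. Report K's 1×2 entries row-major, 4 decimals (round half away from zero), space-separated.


BᵀP = [-3.0000 4.0000]
S = R + BᵀPB = [2] + [5.0000] = [7.0000]
BᵀPA = [-14.5000 -1.0000]
K = S⁻¹·BᵀPA = [-2.0714 -0.1429]
A−BK = [1.5714 1.1429; 0.1429 0.7857]
AᵀP(A−BK) = [19.2143 4.4286; 4.4286 1.8571]
P' = Q + AᵀP(A−BK) = [21.7143 3.4286; 3.4286 5.8571]
tr(P') = 27.5714

-2.0714 -0.1429


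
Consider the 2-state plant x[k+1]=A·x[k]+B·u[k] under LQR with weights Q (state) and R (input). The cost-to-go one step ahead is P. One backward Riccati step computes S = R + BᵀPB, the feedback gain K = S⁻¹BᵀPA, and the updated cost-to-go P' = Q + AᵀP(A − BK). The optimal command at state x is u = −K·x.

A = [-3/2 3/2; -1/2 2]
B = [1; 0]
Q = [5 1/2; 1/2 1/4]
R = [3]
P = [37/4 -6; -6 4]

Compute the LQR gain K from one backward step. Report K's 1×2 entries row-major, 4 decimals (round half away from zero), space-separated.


BᵀP = [9.2500 -6.0000]
S = R + BᵀPB = [3] + [9.2500] = [12.2500]
BᵀPA = [-10.8750 1.8750]
K = S⁻¹·BᵀPA = [-0.8878 0.1531]
A−BK = [-0.6122 1.3469; -0.5000 2.0000]
AᵀP(A−BK) = [3.1582 -0.6480; -0.6480 0.5255]
P' = Q + AᵀP(A−BK) = [8.1582 -0.1480; -0.1480 0.7755]
tr(P') = 8.9337

-0.8878 0.1531


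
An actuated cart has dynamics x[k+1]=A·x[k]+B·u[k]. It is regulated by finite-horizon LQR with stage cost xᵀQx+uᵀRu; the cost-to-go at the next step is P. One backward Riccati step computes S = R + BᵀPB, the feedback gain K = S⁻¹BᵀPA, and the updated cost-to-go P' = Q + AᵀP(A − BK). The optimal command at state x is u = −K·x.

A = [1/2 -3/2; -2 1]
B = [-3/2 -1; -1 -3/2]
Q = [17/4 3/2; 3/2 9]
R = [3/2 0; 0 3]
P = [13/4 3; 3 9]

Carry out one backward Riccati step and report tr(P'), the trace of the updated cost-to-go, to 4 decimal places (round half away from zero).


BᵀP = [-7.8750 -13.5000; -7.7500 -16.5000]
S = R + BᵀPB = [3/2 0; 0 3] + [25.3125 28.1250; 28.1250 32.5000] = [26.8125 28.1250; 28.1250 35.5000]
BᵀPA = [23.0625 -1.6875; 29.1250 -4.8750]
K = S⁻¹·BᵀPA = [-0.0026 0.4800; 0.8225 -0.5176]
A−BK = [1.3186 -1.2976; -0.7689 0.7036]
AᵀP(A−BK) = [6.9177 -5.9322; -5.9322 5.5991]
P' = Q + AᵀP(A−BK) = [11.1677 -4.4322; -4.4322 14.5991]
tr(P') = 25.7668

25.7668


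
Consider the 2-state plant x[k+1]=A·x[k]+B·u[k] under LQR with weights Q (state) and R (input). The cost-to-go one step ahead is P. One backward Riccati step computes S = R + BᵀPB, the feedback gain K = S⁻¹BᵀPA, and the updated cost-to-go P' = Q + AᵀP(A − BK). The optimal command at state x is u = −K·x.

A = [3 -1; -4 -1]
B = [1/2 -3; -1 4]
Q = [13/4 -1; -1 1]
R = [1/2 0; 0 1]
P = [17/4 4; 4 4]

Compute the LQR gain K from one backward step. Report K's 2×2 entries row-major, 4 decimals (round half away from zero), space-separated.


BᵀP = [-1.8750 -2.0000; 3.2500 4.0000]
S = R + BᵀPB = [1/2 0; 0 1] + [1.0625 -2.3750; -2.3750 6.2500] = [1.5625 -2.3750; -2.3750 7.2500]
BᵀPA = [2.3750 3.8750; -6.2500 -7.2500]
K = S⁻¹·BᵀPA = [0.4176 1.9121; -0.7253 -0.3736]
A−BK = [0.6154 -3.0769; -0.6813 2.4066]
AᵀP(A−BK) = [0.7253 0.3736; 0.3736 6.1319]
P' = Q + AᵀP(A−BK) = [3.9753 -0.6264; -0.6264 7.1319]
tr(P') = 11.1071

0.4176 1.9121 -0.7253 -0.3736


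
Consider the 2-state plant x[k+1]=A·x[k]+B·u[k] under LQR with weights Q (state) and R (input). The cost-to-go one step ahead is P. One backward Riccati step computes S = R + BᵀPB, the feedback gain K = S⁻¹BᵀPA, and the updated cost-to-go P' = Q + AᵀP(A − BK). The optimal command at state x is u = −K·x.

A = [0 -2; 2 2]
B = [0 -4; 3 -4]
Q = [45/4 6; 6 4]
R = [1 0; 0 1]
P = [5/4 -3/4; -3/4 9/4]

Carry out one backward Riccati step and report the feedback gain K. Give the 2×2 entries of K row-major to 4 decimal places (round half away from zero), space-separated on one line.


BᵀP = [-2.2500 6.7500; -2.0000 -6.0000]
S = R + BᵀPB = [1 0; 0 1] + [20.2500 -18.0000; -18.0000 32.0000] = [21.2500 -18.0000; -18.0000 33.0000]
BᵀPA = [13.5000 18.0000; -12.0000 -8.0000]
K = S⁻¹·BᵀPA = [0.6083 1.1928; -0.0318 0.4082]
A−BK = [-0.1272 -0.3671; 0.0477 0.0543]
AᵀP(A−BK) = [0.4056 0.7952; 0.7952 1.7946]
P' = Q + AᵀP(A−BK) = [11.6556 6.7952; 6.7952 5.7946]
tr(P') = 17.4501

0.6083 1.1928 -0.0318 0.4082


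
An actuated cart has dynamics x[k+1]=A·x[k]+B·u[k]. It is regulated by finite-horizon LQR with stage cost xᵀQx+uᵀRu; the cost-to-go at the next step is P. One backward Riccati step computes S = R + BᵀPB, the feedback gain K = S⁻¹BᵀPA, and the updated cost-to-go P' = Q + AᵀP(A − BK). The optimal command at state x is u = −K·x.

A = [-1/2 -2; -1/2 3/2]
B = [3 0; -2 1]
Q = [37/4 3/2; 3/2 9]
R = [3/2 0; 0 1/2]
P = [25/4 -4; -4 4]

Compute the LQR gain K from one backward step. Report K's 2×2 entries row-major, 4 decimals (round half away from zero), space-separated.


-0.1027 -0.6475 -0.4565 0.2333

BᵀP = [26.7500 -20.0000; -4.0000 4.0000]
S = R + BᵀPB = [3/2 0; 0 1/2] + [120.2500 -20.0000; -20.0000 4.0000] = [121.7500 -20.0000; -20.0000 4.5000]
BᵀPA = [-3.3750 -83.5000; 0.0000 14.0000]
K = S⁻¹·BᵀPA = [-0.1027 -0.6475; -0.4565 0.2333]
A−BK = [-0.1919 -0.0575; -0.2489 -0.0283]
AᵀP(A−BK) = [0.2159 0.0647; 0.0647 0.6669]
P' = Q + AᵀP(A−BK) = [9.4659 1.5647; 1.5647 9.6669]
tr(P') = 19.1328


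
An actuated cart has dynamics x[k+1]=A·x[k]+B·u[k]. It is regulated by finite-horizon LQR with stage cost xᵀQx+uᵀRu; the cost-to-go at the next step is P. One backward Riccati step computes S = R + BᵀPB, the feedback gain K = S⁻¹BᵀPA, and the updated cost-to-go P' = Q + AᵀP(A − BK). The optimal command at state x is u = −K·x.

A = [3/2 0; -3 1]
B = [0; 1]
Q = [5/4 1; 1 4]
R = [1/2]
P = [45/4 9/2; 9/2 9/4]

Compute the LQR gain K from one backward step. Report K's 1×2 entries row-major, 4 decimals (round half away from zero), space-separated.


BᵀP = [4.5000 2.2500]
S = R + BᵀPB = [1/2] + [2.2500] = [2.7500]
BᵀPA = [0.0000 2.2500]
K = S⁻¹·BᵀPA = [0.0000 0.8182]
A−BK = [1.5000 0.0000; -3.0000 0.1818]
AᵀP(A−BK) = [5.0625 0.0000; 0.0000 0.4091]
P' = Q + AᵀP(A−BK) = [6.3125 1.0000; 1.0000 4.4091]
tr(P') = 10.7216

0.0000 0.8182


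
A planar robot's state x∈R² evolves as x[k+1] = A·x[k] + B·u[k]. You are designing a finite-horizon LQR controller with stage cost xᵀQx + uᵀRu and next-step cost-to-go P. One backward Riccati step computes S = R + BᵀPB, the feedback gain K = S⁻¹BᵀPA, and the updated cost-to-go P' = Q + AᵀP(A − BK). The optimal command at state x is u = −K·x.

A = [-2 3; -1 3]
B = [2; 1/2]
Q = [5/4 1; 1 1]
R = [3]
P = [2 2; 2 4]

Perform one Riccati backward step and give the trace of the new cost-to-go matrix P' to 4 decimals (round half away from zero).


BᵀP = [5.0000 6.0000]
S = R + BᵀPB = [3] + [13.0000] = [16.0000]
BᵀPA = [-16.0000 33.0000]
K = S⁻¹·BᵀPA = [-1.0000 2.0625]
A−BK = [0.0000 -1.1250; -0.5000 1.9688]
AᵀP(A−BK) = [4.0000 -9.0000; -9.0000 21.9375]
P' = Q + AᵀP(A−BK) = [5.2500 -8.0000; -8.0000 22.9375]
tr(P') = 28.1875

28.1875


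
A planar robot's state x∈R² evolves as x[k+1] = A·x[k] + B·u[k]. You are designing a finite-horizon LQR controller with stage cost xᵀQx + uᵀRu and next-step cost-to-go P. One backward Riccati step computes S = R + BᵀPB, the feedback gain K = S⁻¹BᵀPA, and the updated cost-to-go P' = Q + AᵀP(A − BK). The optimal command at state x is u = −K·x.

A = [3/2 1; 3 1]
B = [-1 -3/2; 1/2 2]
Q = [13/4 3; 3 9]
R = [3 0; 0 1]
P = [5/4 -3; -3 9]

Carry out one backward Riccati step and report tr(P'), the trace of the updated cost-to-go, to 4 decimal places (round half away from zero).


BᵀP = [-2.7500 7.5000; -7.8750 22.5000]
S = R + BᵀPB = [3 0; 0 1] + [6.5000 19.1250; 19.1250 56.8125] = [9.5000 19.1250; 19.1250 57.8125]
BᵀPA = [18.3750 4.7500; 55.6875 14.6250]
K = S⁻¹·BᵀPA = [-0.0148 -0.0278; 0.9681 0.2622]
A−BK = [2.9374 1.3655; 1.0711 0.4896]
AᵀP(A−BK) = [3.1712 1.2863; 1.2863 0.5478]
P' = Q + AᵀP(A−BK) = [6.4212 4.2863; 4.2863 9.5478]
tr(P') = 15.9690

15.9690


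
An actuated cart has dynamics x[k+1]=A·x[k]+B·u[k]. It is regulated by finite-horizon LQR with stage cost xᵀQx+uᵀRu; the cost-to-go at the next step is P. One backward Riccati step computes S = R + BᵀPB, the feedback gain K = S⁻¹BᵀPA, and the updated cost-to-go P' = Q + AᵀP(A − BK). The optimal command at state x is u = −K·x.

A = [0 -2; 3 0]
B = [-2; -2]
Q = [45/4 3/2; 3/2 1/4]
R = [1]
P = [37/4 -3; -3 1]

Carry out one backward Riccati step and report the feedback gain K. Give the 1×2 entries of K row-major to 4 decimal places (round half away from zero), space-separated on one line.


0.6667 1.3889

BᵀP = [-12.5000 4.0000]
S = R + BᵀPB = [1] + [17.0000] = [18.0000]
BᵀPA = [12.0000 25.0000]
K = S⁻¹·BᵀPA = [0.6667 1.3889]
A−BK = [1.3333 0.7778; 4.3333 2.7778]
AᵀP(A−BK) = [1.0000 1.3333; 1.3333 2.2778]
P' = Q + AᵀP(A−BK) = [12.2500 2.8333; 2.8333 2.5278]
tr(P') = 14.7778


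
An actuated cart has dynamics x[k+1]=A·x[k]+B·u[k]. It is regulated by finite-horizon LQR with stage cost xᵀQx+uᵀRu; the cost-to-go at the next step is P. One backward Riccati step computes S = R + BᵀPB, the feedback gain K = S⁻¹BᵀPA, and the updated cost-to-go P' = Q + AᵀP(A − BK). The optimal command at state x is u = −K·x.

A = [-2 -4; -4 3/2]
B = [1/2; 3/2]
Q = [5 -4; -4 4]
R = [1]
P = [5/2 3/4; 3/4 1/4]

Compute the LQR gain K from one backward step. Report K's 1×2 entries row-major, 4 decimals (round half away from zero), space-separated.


BᵀP = [2.3750 0.7500]
S = R + BᵀPB = [1] + [2.3125] = [3.3125]
BᵀPA = [-7.7500 -8.3750]
K = S⁻¹·BᵀPA = [-2.3396 -2.5283]
A−BK = [-0.8302 -2.7358; -0.4906 5.2925]
AᵀP(A−BK) = [7.8679 8.6557; 8.6557 10.3880]
P' = Q + AᵀP(A−BK) = [12.8679 4.6557; 4.6557 14.3880]
tr(P') = 27.2559

-2.3396 -2.5283


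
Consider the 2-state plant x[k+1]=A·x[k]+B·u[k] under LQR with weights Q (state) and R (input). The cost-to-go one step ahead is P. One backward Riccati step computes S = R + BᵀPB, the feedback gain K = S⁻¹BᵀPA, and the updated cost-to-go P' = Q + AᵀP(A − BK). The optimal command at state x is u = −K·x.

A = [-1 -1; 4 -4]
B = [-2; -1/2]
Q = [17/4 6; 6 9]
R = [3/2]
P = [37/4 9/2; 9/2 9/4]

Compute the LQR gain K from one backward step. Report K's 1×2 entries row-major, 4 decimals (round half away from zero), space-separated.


-0.4109 1.2744

BᵀP = [-20.7500 -10.1250]
S = R + BᵀPB = [3/2] + [46.5625] = [48.0625]
BᵀPA = [-19.7500 61.2500]
K = S⁻¹·BᵀPA = [-0.4109 1.2744]
A−BK = [-1.8218 1.5488; 3.7945 -3.3628]
AᵀP(A−BK) = [1.1343 -1.5809; -1.5809 3.1941]
P' = Q + AᵀP(A−BK) = [5.3843 4.4191; 4.4191 12.1941]
tr(P') = 17.5783


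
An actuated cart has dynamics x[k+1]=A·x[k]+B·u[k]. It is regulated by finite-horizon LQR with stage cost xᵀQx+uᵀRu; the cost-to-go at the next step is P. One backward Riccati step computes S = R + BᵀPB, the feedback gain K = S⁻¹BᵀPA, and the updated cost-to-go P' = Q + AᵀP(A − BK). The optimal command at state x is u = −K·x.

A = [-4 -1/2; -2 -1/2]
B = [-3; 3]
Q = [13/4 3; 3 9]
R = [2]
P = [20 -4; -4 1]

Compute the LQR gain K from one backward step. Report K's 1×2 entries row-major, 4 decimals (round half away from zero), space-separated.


0.9810 0.1084

BᵀP = [-72.0000 15.0000]
S = R + BᵀPB = [2] + [261.0000] = [263.0000]
BᵀPA = [258.0000 28.5000]
K = S⁻¹·BᵀPA = [0.9810 0.1084]
A−BK = [-1.0570 -0.1749; -4.9430 -0.8251]
AᵀP(A−BK) = [6.9049 1.0418; 1.0418 0.1616]
P' = Q + AᵀP(A−BK) = [10.1549 4.0418; 4.0418 9.1616]
tr(P') = 19.3165


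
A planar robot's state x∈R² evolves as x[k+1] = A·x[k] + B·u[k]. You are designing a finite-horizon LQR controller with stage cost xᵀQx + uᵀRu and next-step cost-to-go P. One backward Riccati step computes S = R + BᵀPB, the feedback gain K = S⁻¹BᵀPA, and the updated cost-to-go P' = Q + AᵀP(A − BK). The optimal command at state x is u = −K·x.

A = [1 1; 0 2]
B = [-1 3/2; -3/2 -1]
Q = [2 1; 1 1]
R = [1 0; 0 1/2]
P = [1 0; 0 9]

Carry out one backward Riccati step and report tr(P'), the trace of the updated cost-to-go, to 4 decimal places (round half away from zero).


4.5604

BᵀP = [-1.0000 -13.5000; 1.5000 -9.0000]
S = R + BᵀPB = [1 0; 0 1/2] + [21.2500 12.0000; 12.0000 11.2500] = [22.2500 12.0000; 12.0000 11.7500]
BᵀPA = [-1.0000 -28.0000; 1.5000 -16.5000]
K = S⁻¹·BᵀPA = [-0.2533 -1.1155; 0.3864 -0.2650]
A−BK = [0.1671 0.2821; 0.0064 0.0617]
AᵀP(A−BK) = [0.1671 0.2821; 0.2821 1.3933]
P' = Q + AᵀP(A−BK) = [2.1671 1.2821; 1.2821 2.3933]
tr(P') = 4.5604


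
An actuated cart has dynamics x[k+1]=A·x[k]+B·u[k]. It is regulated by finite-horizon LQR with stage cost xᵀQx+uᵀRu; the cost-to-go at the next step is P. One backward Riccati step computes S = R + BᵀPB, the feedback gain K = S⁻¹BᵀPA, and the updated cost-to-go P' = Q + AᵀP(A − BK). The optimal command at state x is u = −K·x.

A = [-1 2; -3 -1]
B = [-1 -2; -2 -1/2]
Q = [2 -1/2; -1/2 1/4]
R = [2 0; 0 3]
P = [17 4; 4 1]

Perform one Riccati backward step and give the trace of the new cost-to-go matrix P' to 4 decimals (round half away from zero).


BᵀP = [-25.0000 -6.0000; -36.0000 -8.5000]
S = R + BᵀPB = [2 0; 0 3] + [37.0000 53.0000; 53.0000 76.2500] = [39.0000 53.0000; 53.0000 79.2500]
BᵀPA = [43.0000 -44.0000; 61.5000 -63.5000]
K = S⁻¹·BᵀPA = [0.5262 -0.4312; 0.4241 -0.5129]
A−BK = [0.3744 0.5430; -1.7356 -2.1189]
AᵀP(A−BK) = [1.2902 -0.9157; -0.9157 1.4587]
P' = Q + AᵀP(A−BK) = [3.2902 -1.4157; -1.4157 1.7087]
tr(P') = 4.9989

4.9989


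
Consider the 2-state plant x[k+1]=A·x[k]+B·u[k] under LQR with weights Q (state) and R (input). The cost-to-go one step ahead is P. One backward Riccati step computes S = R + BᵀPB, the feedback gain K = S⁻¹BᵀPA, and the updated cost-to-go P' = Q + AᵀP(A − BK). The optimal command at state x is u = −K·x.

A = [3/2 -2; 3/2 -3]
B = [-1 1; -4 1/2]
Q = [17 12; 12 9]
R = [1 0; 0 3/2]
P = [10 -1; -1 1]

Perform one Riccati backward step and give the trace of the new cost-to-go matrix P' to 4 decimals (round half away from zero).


30.9852

BᵀP = [-6.0000 -3.0000; 9.5000 -0.5000]
S = R + BᵀPB = [1 0; 0 3/2] + [18.0000 -7.5000; -7.5000 9.2500] = [19.0000 -7.5000; -7.5000 10.7500]
BᵀPA = [-13.5000 21.0000; 13.5000 -17.5000]
K = S⁻¹·BᵀPA = [-0.2965 0.6385; 1.0490 -1.1824]
A−BK = [0.1546 -0.1791; -0.2103 0.1453]
AᵀP(A−BK) = [2.0866 -2.4172; -2.4172 2.8986]
P' = Q + AᵀP(A−BK) = [19.0866 9.5828; 9.5828 11.8986]
tr(P') = 30.9852


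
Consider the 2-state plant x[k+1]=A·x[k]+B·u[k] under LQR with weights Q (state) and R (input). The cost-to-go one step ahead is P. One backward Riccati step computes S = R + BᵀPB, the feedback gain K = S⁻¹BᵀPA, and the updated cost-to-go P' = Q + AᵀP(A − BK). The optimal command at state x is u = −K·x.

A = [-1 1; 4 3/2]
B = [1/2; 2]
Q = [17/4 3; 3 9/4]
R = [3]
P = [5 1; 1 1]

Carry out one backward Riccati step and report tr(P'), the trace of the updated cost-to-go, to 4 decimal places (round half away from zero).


20.1585

BᵀP = [4.5000 2.5000]
S = R + BᵀPB = [3] + [7.2500] = [10.2500]
BᵀPA = [5.5000 8.2500]
K = S⁻¹·BᵀPA = [0.5366 0.8049]
A−BK = [-1.2683 0.5976; 2.9268 -0.1098]
AᵀP(A−BK) = [10.0488 -0.9268; -0.9268 3.6098]
P' = Q + AᵀP(A−BK) = [14.2988 2.0732; 2.0732 5.8598]
tr(P') = 20.1585


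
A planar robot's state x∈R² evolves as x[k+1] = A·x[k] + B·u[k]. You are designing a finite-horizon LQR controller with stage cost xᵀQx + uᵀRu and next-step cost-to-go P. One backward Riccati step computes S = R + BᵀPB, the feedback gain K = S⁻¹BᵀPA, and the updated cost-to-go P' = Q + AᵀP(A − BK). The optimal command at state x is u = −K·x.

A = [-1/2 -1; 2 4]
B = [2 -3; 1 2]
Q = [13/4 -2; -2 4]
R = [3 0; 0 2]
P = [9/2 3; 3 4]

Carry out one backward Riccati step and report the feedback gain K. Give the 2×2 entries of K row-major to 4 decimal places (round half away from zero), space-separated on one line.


BᵀP = [12.0000 10.0000; -7.5000 -1.0000]
S = R + BᵀPB = [3 0; 0 2] + [34.0000 -16.0000; -16.0000 20.5000] = [37.0000 -16.0000; -16.0000 22.5000]
BᵀPA = [14.0000 28.0000; 1.7500 3.5000]
K = S⁻¹·BᵀPA = [0.5950 1.1899; 0.5009 1.0017]
A−BK = [-0.1873 -0.3747; 0.4033 0.8066]
AᵀP(A−BK) = [1.9189 3.8378; 3.8378 7.6756]
P' = Q + AᵀP(A−BK) = [5.1689 1.8378; 1.8378 11.6756]
tr(P') = 16.8445

0.5950 1.1899 0.5009 1.0017


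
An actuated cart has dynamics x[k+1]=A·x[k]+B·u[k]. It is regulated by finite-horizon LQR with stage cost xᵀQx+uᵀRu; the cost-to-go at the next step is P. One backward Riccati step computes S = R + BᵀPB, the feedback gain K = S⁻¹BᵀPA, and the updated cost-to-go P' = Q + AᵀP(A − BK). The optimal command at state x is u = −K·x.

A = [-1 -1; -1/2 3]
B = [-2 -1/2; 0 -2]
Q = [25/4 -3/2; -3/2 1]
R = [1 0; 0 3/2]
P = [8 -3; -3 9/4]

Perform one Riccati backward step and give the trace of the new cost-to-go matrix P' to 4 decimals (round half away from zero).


10.8522

BᵀP = [-16.0000 6.0000; 2.0000 -3.0000]
S = R + BᵀPB = [1 0; 0 3/2] + [32.0000 -4.0000; -4.0000 5.0000] = [33.0000 -4.0000; -4.0000 6.5000]
BᵀPA = [13.0000 34.0000; -0.5000 -11.0000]
K = S⁻¹·BᵀPA = [0.4156 0.8917; 0.1788 -1.1436]
A−BK = [-0.0793 0.2116; -0.1423 0.7128]
AᵀP(A−BK) = [0.2489 -0.0387; -0.0387 3.3533]
P' = Q + AᵀP(A−BK) = [6.4989 -1.5387; -1.5387 4.3533]
tr(P') = 10.8522


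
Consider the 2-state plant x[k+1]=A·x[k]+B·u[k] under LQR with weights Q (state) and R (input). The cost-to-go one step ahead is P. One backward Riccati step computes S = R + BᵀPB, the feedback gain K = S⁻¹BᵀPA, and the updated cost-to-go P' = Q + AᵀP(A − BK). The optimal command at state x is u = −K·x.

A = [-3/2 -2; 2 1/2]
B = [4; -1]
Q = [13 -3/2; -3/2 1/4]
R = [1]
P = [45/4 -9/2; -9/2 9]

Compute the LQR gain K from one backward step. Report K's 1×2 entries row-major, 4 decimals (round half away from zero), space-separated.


-0.5675 -0.4978

BᵀP = [49.5000 -27.0000]
S = R + BᵀPB = [1] + [225.0000] = [226.0000]
BᵀPA = [-128.2500 -112.5000]
K = S⁻¹·BᵀPA = [-0.5675 -0.4978]
A−BK = [0.7699 -0.0088; 1.4325 0.0022]
AᵀP(A−BK) = [15.5335 0.2837; 0.2837 0.2489]
P' = Q + AᵀP(A−BK) = [28.5335 -1.2163; -1.2163 0.4989]
tr(P') = 29.0324


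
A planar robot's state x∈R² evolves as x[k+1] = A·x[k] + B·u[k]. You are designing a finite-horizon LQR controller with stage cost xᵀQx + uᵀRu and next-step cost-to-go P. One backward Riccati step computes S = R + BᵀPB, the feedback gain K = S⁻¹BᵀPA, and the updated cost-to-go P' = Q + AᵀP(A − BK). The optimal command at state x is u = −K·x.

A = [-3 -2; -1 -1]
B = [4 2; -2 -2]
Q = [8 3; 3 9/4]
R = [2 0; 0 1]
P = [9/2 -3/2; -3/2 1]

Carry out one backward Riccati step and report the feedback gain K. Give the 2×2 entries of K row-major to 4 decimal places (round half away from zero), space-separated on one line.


-0.6165 -0.4272 0.1359 0.1650

BᵀP = [21.0000 -8.0000; 12.0000 -5.0000]
S = R + BᵀPB = [2 0; 0 1] + [100.0000 58.0000; 58.0000 34.0000] = [102.0000 58.0000; 58.0000 35.0000]
BᵀPA = [-55.0000 -34.0000; -31.0000 -19.0000]
K = S⁻¹·BᵀPA = [-0.6165 -0.4272; 0.1359 0.1650]
A−BK = [-0.8058 -0.6214; -1.9612 -1.5243]
AᵀP(A−BK) = [2.8058 2.1214; 2.1214 1.6117]
P' = Q + AᵀP(A−BK) = [10.8058 5.1214; 5.1214 3.8617]
tr(P') = 14.6675


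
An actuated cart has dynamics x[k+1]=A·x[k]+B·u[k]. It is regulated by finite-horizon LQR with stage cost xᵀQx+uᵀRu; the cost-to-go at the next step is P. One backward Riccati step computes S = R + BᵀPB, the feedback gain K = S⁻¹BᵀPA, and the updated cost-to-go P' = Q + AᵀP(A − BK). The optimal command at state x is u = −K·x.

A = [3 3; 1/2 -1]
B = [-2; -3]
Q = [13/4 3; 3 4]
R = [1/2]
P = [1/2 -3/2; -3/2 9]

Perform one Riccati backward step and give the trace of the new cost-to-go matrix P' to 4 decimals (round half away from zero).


13.7939

BᵀP = [3.5000 -24.0000]
S = R + BᵀPB = [1/2] + [65.0000] = [65.5000]
BᵀPA = [-1.5000 34.5000]
K = S⁻¹·BᵀPA = [-0.0229 0.5267]
A−BK = [2.9542 4.0534; 0.4313 0.5802]
AᵀP(A−BK) = [2.2156 3.0401; 3.0401 4.3282]
P' = Q + AᵀP(A−BK) = [5.4656 6.0401; 6.0401 8.3282]
tr(P') = 13.7939


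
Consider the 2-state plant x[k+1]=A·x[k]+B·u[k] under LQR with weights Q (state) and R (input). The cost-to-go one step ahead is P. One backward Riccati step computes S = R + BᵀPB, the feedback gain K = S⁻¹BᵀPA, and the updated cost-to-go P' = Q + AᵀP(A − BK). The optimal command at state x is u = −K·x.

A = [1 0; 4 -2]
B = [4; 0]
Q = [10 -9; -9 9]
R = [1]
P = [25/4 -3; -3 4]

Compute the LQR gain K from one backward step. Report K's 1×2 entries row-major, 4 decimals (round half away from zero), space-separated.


-0.2277 0.2376

BᵀP = [25.0000 -12.0000]
S = R + BᵀPB = [1] + [100.0000] = [101.0000]
BᵀPA = [-23.0000 24.0000]
K = S⁻¹·BᵀPA = [-0.2277 0.2376]
A−BK = [1.9109 -0.9505; 4.0000 -2.0000]
AᵀP(A−BK) = [41.0124 -20.5347; -20.5347 10.2970]
P' = Q + AᵀP(A−BK) = [51.0124 -29.5347; -29.5347 19.2970]
tr(P') = 70.3094


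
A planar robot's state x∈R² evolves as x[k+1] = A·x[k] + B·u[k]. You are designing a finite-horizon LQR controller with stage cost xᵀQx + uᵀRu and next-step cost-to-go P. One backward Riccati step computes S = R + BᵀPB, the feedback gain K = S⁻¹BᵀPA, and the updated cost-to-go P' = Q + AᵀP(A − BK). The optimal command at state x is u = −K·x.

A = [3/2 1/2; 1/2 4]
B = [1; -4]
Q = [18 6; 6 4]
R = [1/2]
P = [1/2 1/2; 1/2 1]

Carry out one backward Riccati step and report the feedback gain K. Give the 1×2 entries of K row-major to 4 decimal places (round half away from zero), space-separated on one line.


BᵀP = [-1.5000 -3.5000]
S = R + BᵀPB = [1/2] + [12.5000] = [13.0000]
BᵀPA = [-4.0000 -14.7500]
K = S⁻¹·BᵀPA = [-0.3077 -1.1346]
A−BK = [1.8077 1.6346; -0.7308 -0.5385]
AᵀP(A−BK) = [0.8942 0.9615; 0.9615 1.3894]
P' = Q + AᵀP(A−BK) = [18.8942 6.9615; 6.9615 5.3894]
tr(P') = 24.2837

-0.3077 -1.1346


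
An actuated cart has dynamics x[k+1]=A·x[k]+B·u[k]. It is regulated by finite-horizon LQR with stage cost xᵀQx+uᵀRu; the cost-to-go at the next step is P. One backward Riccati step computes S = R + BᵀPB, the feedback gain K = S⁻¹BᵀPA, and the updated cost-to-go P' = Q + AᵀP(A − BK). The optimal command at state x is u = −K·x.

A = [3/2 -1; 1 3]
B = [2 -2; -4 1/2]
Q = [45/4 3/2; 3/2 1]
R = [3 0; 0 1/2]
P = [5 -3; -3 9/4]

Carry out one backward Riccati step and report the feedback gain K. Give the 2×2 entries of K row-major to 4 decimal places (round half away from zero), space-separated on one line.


-0.1409 -0.4935 -0.6424 0.2757

BᵀP = [22.0000 -15.0000; -11.5000 7.1250]
S = R + BᵀPB = [3 0; 0 1/2] + [104.0000 -51.5000; -51.5000 26.5625] = [107.0000 -51.5000; -51.5000 27.0625]
BᵀPA = [18.0000 -67.0000; -10.1250 32.8750]
K = S⁻¹·BᵀPA = [-0.1409 -0.4935; -0.6424 0.2757]
A−BK = [0.4972 0.5384; 0.7574 0.8883]
AᵀP(A−BK) = [0.5332 0.4240; 0.4240 1.1237]
P' = Q + AᵀP(A−BK) = [11.7832 1.9240; 1.9240 2.1237]
tr(P') = 13.9069


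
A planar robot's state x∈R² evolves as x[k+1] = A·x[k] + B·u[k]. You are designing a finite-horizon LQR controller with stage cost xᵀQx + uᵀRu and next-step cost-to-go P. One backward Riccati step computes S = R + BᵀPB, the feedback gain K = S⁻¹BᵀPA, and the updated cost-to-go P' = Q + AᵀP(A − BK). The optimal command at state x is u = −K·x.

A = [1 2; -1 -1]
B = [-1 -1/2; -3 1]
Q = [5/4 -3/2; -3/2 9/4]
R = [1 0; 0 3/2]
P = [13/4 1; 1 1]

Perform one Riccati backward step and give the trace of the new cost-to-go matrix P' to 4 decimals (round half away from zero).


9.0629

BᵀP = [-6.2500 -4.0000; -0.6250 0.5000]
S = R + BᵀPB = [1 0; 0 3/2] + [18.2500 -0.8750; -0.8750 0.8125] = [19.2500 -0.8750; -0.8750 2.3125]
BᵀPA = [-2.2500 -8.5000; -1.1250 -1.7500]
K = S⁻¹·BᵀPA = [-0.1414 -0.4843; -0.5400 -0.9400]
A−BK = [0.5886 1.0457; -0.8843 -1.5129]
AᵀP(A−BK) = [1.3243 2.3529; 2.3529 4.2386]
P' = Q + AᵀP(A−BK) = [2.5743 0.8529; 0.8529 6.4886]
tr(P') = 9.0629


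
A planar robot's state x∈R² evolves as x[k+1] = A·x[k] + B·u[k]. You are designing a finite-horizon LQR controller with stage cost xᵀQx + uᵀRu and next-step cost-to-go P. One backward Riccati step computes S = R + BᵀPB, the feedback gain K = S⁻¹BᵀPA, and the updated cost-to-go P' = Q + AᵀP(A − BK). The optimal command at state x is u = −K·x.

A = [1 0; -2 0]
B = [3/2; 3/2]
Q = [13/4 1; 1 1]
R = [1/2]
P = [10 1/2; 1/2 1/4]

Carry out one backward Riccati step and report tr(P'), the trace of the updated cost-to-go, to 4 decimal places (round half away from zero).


6.1895

BᵀP = [15.7500 1.1250]
S = R + BᵀPB = [1/2] + [25.3125] = [25.8125]
BᵀPA = [13.5000 0.0000]
K = S⁻¹·BᵀPA = [0.5230 0.0000]
A−BK = [0.2155 0.0000; -2.7845 0.0000]
AᵀP(A−BK) = [1.9395 0.0000; 0.0000 0.0000]
P' = Q + AᵀP(A−BK) = [5.1895 1.0000; 1.0000 1.0000]
tr(P') = 6.1895


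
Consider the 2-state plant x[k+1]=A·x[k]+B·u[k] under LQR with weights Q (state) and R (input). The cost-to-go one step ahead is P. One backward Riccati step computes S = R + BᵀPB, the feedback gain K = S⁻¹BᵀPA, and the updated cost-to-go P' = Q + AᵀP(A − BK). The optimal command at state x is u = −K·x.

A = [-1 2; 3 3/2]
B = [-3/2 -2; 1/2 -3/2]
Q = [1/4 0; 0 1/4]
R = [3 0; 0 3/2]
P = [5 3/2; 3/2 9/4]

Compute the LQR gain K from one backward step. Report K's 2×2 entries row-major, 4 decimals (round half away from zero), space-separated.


1.0386 -0.1054 -0.6369 -0.9128

BᵀP = [-6.7500 -1.1250; -12.2500 -6.3750]
S = R + BᵀPB = [3 0; 0 3/2] + [9.5625 15.1875; 15.1875 34.0625] = [12.5625 15.1875; 15.1875 35.5625]
BᵀPA = [3.3750 -15.1875; -6.8750 -34.0625]
K = S⁻¹·BᵀPA = [1.0386 -0.1054; -0.6369 -0.9128]
A−BK = [-0.7158 0.0163; 1.5254 0.1835]
AᵀP(A−BK) = [8.3662 0.9553; 0.9553 1.3692]
P' = Q + AᵀP(A−BK) = [8.6162 0.9553; 0.9553 1.6192]
tr(P') = 10.2354


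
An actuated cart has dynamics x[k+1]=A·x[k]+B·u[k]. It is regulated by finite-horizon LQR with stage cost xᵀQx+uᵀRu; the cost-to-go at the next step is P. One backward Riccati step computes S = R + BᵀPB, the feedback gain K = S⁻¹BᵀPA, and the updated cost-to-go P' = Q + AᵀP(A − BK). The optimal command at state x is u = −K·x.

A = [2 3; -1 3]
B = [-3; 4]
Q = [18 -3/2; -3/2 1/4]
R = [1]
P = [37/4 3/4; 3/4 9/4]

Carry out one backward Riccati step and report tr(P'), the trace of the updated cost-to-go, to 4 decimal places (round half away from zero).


BᵀP = [-24.7500 6.7500]
S = R + BᵀPB = [1] + [101.2500] = [102.2500]
BᵀPA = [-56.2500 -54.0000]
K = S⁻¹·BᵀPA = [-0.5501 -0.5281]
A−BK = [0.3496 1.4156; 1.2005 5.1125]
AᵀP(A−BK) = [5.3056 21.2934; 21.2934 88.4817]
P' = Q + AᵀP(A−BK) = [23.3056 19.7934; 19.7934 88.7317]
tr(P') = 112.0373

112.0373


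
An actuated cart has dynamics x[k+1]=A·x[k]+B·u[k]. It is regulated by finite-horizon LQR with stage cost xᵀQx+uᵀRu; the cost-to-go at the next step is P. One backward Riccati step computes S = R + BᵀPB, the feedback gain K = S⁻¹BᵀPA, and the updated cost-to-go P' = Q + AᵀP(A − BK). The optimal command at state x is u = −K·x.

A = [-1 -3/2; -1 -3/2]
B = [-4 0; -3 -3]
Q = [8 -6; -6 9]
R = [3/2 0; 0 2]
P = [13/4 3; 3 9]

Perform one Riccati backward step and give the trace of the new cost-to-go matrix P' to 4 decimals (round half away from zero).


17.3472

BᵀP = [-22.0000 -39.0000; -9.0000 -27.0000]
S = R + BᵀPB = [3/2 0; 0 2] + [205.0000 117.0000; 117.0000 81.0000] = [206.5000 117.0000; 117.0000 83.0000]
BᵀPA = [61.0000 91.5000; 36.0000 54.0000]
K = S⁻¹·BᵀPA = [0.2466 0.3699; 0.0861 0.1291]
A−BK = [-0.0135 -0.0202; -0.0019 -0.0028]
AᵀP(A−BK) = [0.1068 0.1602; 0.1602 0.2404]
P' = Q + AᵀP(A−BK) = [8.1068 -5.8398; -5.8398 9.2404]
tr(P') = 17.3472


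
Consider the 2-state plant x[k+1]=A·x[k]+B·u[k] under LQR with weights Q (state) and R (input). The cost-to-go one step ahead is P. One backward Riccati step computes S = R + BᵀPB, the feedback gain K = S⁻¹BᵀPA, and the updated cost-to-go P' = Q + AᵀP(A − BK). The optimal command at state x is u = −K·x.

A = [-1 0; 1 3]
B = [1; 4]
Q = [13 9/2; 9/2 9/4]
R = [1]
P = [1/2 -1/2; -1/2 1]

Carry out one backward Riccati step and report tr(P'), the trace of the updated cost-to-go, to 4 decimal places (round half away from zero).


16.7315

BᵀP = [-1.5000 3.5000]
S = R + BᵀPB = [1] + [12.5000] = [13.5000]
BᵀPA = [5.0000 10.5000]
K = S⁻¹·BᵀPA = [0.3704 0.7778]
A−BK = [-1.3704 -0.7778; -0.4815 -0.1111]
AᵀP(A−BK) = [0.6481 0.6111; 0.6111 0.8333]
P' = Q + AᵀP(A−BK) = [13.6481 5.1111; 5.1111 3.0833]
tr(P') = 16.7315


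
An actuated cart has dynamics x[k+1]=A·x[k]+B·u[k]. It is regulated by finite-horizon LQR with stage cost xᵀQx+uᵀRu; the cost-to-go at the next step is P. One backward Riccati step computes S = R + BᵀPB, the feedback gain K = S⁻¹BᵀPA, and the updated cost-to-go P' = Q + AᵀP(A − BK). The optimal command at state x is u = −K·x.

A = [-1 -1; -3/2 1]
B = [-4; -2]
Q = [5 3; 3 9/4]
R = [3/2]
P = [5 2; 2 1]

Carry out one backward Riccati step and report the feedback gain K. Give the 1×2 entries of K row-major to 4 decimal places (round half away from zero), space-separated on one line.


BᵀP = [-24.0000 -10.0000]
S = R + BᵀPB = [3/2] + [116.0000] = [117.5000]
BᵀPA = [39.0000 14.0000]
K = S⁻¹·BᵀPA = [0.3319 0.1191]
A−BK = [0.3277 -0.5234; -0.8362 1.2383]
AᵀP(A−BK) = [0.3053 -0.1468; -0.1468 0.3319]
P' = Q + AᵀP(A−BK) = [5.3053 2.8532; 2.8532 2.5819]
tr(P') = 7.8872

0.3319 0.1191


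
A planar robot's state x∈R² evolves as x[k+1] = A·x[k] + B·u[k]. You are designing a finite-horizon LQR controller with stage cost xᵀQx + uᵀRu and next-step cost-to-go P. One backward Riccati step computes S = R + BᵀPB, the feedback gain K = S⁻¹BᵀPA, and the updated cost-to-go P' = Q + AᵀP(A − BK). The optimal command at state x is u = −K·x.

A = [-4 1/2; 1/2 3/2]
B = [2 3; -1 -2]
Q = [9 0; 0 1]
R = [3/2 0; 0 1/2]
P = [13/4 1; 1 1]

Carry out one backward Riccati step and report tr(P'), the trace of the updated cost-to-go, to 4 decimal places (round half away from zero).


BᵀP = [5.5000 1.0000; 7.7500 1.0000]
S = R + BᵀPB = [3/2 0; 0 1/2] + [10.0000 14.5000; 14.5000 21.2500] = [11.5000 14.5000; 14.5000 21.7500]
BᵀPA = [-21.5000 4.2500; -30.5000 5.3750]
K = S⁻¹·BᵀPA = [-0.6364 0.3636; -0.9781 0.0047]
A−BK = [0.2069 -0.2414; -2.0925 1.8730]
AᵀP(A−BK) = [4.7375 -3.5384; -3.5384 2.9918]
P' = Q + AᵀP(A−BK) = [13.7375 -3.5384; -3.5384 3.9918]
tr(P') = 17.7292

17.7292


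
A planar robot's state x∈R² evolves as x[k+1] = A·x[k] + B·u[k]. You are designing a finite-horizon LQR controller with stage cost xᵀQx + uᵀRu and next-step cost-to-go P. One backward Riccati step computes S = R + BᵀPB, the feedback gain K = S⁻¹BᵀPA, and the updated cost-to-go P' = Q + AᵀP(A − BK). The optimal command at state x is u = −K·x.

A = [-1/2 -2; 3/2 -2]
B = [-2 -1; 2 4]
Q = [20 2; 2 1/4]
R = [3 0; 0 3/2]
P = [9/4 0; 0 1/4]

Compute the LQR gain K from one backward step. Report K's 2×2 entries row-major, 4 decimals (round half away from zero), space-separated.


0.1058 0.7821 0.2500 -0.3333

BᵀP = [-4.5000 0.5000; -2.2500 1.0000]
S = R + BᵀPB = [3 0; 0 3/2] + [10.0000 6.5000; 6.5000 6.2500] = [13.0000 6.5000; 6.5000 7.7500]
BᵀPA = [3.0000 8.0000; 2.6250 2.5000]
K = S⁻¹·BᵀPA = [0.1058 0.7821; 0.2500 -0.3333]
A−BK = [-0.0385 -0.7692; 0.2885 -2.2308]
AᵀP(A−BK) = [0.1514 0.0288; 0.0288 4.5769]
P' = Q + AᵀP(A−BK) = [20.1514 2.0288; 2.0288 4.8269]
tr(P') = 24.9784


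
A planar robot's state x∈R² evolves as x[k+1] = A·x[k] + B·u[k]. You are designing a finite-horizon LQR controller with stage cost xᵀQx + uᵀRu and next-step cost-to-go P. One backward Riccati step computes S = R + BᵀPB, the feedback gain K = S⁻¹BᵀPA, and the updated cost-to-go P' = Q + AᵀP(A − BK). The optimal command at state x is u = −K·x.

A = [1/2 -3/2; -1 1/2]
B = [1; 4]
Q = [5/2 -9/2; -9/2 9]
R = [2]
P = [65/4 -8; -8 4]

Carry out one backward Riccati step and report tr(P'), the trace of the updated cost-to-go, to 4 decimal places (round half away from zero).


BᵀP = [-15.7500 8.0000]
S = R + BᵀPB = [2] + [16.2500] = [18.2500]
BᵀPA = [-15.8750 27.6250]
K = S⁻¹·BᵀPA = [-0.8699 1.5137]
A−BK = [1.3699 -3.0137; 2.4795 -5.5548]
AᵀP(A−BK) = [2.2534 -4.1575; -4.1575 7.7466]
P' = Q + AᵀP(A−BK) = [4.7534 -8.6575; -8.6575 16.7466]
tr(P') = 21.5000

21.5000


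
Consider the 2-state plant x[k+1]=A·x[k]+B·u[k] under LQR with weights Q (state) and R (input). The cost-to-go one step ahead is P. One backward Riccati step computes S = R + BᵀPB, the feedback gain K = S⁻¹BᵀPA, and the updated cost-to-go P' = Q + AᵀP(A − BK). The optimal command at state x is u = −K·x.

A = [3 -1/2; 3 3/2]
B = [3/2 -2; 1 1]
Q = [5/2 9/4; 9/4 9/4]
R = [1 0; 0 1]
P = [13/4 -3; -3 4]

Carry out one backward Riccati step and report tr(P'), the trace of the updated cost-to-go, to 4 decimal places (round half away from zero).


BᵀP = [1.8750 -0.5000; -9.5000 10.0000]
S = R + BᵀPB = [1 0; 0 1] + [2.3125 -4.2500; -4.2500 29.0000] = [3.3125 -4.2500; -4.2500 30.0000]
BᵀPA = [4.1250 -1.6875; 1.5000 19.7500]
K = S⁻¹·BᵀPA = [1.6003 0.4097; 0.2767 0.7164]
A−BK = [1.1530 0.3182; 1.1230 0.3739]
AᵀP(A−BK) = [4.2337 1.3605; 1.3605 0.8555]
P' = Q + AᵀP(A−BK) = [6.7337 3.6105; 3.6105 3.1055]
tr(P') = 9.8392

9.8392


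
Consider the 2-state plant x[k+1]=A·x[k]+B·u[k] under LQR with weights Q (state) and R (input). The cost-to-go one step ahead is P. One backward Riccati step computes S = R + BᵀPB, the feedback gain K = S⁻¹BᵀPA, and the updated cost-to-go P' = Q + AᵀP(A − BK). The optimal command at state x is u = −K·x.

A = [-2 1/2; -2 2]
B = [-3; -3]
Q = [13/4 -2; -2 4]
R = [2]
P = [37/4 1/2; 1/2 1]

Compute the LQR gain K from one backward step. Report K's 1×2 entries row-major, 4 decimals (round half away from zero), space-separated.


0.6538 -0.2288

BᵀP = [-29.2500 -4.5000]
S = R + BᵀPB = [2] + [101.2500] = [103.2500]
BᵀPA = [67.5000 -23.6250]
K = S⁻¹·BᵀPA = [0.6538 -0.2288]
A−BK = [-0.0387 -0.1864; -0.0387 1.3136]
AᵀP(A−BK) = [0.8717 -0.3051; -0.3051 1.9068]
P' = Q + AᵀP(A−BK) = [4.1217 -2.3051; -2.3051 5.9068]
tr(P') = 10.0285


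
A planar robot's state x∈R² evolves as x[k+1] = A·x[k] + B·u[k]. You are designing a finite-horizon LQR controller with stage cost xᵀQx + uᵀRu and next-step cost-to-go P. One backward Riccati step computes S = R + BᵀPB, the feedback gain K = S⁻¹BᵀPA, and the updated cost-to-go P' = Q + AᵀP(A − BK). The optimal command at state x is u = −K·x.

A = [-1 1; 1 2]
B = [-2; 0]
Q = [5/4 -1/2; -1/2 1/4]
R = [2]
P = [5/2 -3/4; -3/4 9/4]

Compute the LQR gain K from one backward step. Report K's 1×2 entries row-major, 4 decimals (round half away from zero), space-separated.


0.5417 -0.1667

BᵀP = [-5.0000 1.5000]
S = R + BᵀPB = [2] + [10.0000] = [12.0000]
BᵀPA = [6.5000 -2.0000]
K = S⁻¹·BᵀPA = [0.5417 -0.1667]
A−BK = [0.0833 0.6667; 1.0000 2.0000]
AᵀP(A−BK) = [2.7292 3.8333; 3.8333 8.1667]
P' = Q + AᵀP(A−BK) = [3.9792 3.3333; 3.3333 8.4167]
tr(P') = 12.3958
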